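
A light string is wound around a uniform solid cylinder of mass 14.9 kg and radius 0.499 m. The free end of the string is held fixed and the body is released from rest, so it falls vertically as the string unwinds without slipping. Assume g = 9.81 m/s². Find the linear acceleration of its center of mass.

Translation: Mg − T = Ma. Rotation about the center: TR = Iα with I = ½MR².
With a = αR: T = (I/R²)a = (1/2)M a, so Mg = (1 + 0.5000)Ma.
a = g/(1 + 0.5000) = 9.81/1.500 = 6.540 m/s².

a ≈ 6.54 m/s²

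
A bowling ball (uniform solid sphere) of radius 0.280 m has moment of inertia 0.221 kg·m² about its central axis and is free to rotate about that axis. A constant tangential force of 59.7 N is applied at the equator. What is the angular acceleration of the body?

τ = F R = (59.7)(0.280) = 16.72 N·m.
From τ = Iα: α = 16.72/0.2210 = 75.64 rad/s².

α ≈ 75.6 rad/s²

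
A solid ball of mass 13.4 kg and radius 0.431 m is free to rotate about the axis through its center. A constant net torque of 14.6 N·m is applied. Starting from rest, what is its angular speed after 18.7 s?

ω ≈ 274 rad/s

I = (2/5)MR² = (2/5)(13.4)(0.431)² = 0.9957 kg·m².
α = τ/I = 14.6/0.9957 = 14.66 rad/s².
ω = ω₀ + αt = 0 + (14.66)(18.7) = 274.2 rad/s.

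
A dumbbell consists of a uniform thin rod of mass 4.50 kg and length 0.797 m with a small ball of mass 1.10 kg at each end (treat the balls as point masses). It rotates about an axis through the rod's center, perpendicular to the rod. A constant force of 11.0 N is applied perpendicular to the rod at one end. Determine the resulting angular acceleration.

I_rod = (1/12)ML² = (1/12)(4.50)(0.797)² = 0.2382 kg·m².
I_balls = 2·m·(L/2)² = 2(1.10)(0.3985)² = 0.3494 kg·m².
Total I = 0.5876 kg·m².
τ = F·(L/2) = (11.0)(0.399) = 4.384 N·m.
α = τ/I = 4.384/0.5876 = 7.460 rad/s².

α ≈ 7.46 rad/s²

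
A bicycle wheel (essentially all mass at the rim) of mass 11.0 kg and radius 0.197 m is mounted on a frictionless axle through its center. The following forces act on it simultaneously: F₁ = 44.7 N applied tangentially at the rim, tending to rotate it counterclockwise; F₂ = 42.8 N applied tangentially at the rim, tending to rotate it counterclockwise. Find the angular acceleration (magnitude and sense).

α ≈ 40.4 rad/s², counterclockwise

I = MR² = (11.0)(0.197)² = 0.4269 kg·m².
Taking counterclockwise as positive: τ₁ = +(44.7)(0.197) = +8.806 N·m; τ₂ = +(42.8)(0.197) = +8.432 N·m.
Net torque τ = 17.24 N·m.
α = τ/I = 17.24/0.4269 = 40.38 rad/s².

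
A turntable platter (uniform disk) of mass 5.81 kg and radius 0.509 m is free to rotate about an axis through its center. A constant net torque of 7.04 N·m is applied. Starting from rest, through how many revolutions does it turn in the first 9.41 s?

I = ½MR² = (1/2)(5.81)(0.509)² = 0.7526 kg·m².
α = τ/I = 7.04/0.7526 = 9.354 rad/s².
θ = ½αt² = ½(9.354)(9.41)² = 414.1 rad.
Revolutions = θ/(2π) = 65.91.

≈ 65.9 revolutions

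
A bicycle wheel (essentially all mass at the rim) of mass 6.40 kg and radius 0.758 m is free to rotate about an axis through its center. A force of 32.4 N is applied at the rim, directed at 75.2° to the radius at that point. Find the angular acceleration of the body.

α ≈ 6.46 rad/s²

I = MR² = (6.40)(0.758)² = 3.677 kg·m².
Only the tangential component produces torque: τ = F R sinθ = (32.4)(0.758) sin 75.2° = 23.74 N·m.
From τ = Iα: α = 23.74/3.677 = 6.457 rad/s².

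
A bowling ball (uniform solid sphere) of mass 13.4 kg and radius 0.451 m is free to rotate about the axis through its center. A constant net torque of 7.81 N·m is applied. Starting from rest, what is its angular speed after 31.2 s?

ω ≈ 224 rad/s

I = (2/5)MR² = (2/5)(13.4)(0.451)² = 1.090 kg·m².
α = τ/I = 7.81/1.090 = 7.164 rad/s².
ω = ω₀ + αt = 0 + (7.164)(31.2) = 223.5 rad/s.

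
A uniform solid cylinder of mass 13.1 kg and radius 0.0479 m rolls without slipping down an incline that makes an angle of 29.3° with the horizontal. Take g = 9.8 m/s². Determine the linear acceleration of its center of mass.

Translation along the incline: Mg sinθ − f = Ma.
Rotation about the center: fR = Iα with I = ½MR². No-slip gives a = αR, so f = (I/R²)a = (1/2)M a.
Substituting: Mg sinθ = (1 + 0.5000)Ma, so a = g sinθ/(1 + 0.5000) = (9.8) sin 29.3° / 1.500 = 3.197 m/s².

a ≈ 3.20 m/s²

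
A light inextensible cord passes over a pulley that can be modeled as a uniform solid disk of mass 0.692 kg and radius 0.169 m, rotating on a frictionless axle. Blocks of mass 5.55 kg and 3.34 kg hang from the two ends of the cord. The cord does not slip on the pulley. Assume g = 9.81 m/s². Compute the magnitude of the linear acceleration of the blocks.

I = ½MR² = (1/2)(0.692)(0.169)² = 0.009882 kg·m².
Heavier block: m₁g − T₁ = m₁a. Lighter block: T₂ − m₂g = m₂a.
Pulley: (T₁ − T₂)R = Iα = I(a/R), so T₁ − T₂ = (I/R²)a = (1/2)M_p a = 0.3460·a.
Adding the three: (m₁ − m₂)g = (m₁ + m₂ + 0.3460)a, so a = (5.55 − 3.34)(9.81)/(5.55 + 3.34 + 0.3460) = 2.347 m/s².

a ≈ 2.35 m/s²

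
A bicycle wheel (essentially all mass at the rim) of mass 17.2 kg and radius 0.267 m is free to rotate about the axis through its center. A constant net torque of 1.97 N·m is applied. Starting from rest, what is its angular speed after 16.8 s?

ω ≈ 27.0 rad/s

I = MR² = (17.2)(0.267)² = 1.226 kg·m².
α = τ/I = 1.97/1.226 = 1.607 rad/s².
ω = ω₀ + αt = 0 + (1.607)(16.8) = 26.99 rad/s.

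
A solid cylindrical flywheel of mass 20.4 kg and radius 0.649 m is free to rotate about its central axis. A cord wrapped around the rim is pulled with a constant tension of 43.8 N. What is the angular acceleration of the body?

α ≈ 6.62 rad/s²

I = ½MR² = (1/2)(20.4)(0.649)² = 4.296 kg·m².
τ = F R = (43.8)(0.649) = 28.43 N·m.
Newton's second law for rotation, τ = Iα, gives α = τ/I = 28.43/4.296 = 6.617 rad/s².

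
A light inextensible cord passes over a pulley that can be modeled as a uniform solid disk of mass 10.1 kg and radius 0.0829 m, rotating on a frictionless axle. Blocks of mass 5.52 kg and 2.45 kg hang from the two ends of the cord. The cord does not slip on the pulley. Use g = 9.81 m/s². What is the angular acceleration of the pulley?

α ≈ 27.9 rad/s²

I = ½MR² = (1/2)(10.1)(0.0829)² = 0.03471 kg·m².
Heavier block: m₁g − T₁ = m₁a. Lighter block: T₂ − m₂g = m₂a.
Pulley: (T₁ − T₂)R = Iα = I(a/R), so T₁ − T₂ = (I/R²)a = (1/2)M_p a = 5.050·a.
Adding the three: (m₁ − m₂)g = (m₁ + m₂ + 5.050)a, so a = (5.52 − 2.45)(9.81)/(5.52 + 2.45 + 5.050) = 2.313 m/s².
α = a/R = 2.313/0.0829 = 27.90 rad/s².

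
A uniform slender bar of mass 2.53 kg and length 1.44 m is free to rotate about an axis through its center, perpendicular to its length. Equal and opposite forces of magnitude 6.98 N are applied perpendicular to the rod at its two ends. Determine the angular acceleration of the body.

I = (1/12)ML² = (1/12)(2.53)(1.44)² = 0.4372 kg·m².
The couple gives τ = F·(L/2) + F·(L/2) = F L = (6.98)(1.44) = 10.05 N·m.
Newton's second law for rotation, τ = Iα, gives α = τ/I = 10.05/0.4372 = 22.99 rad/s².

α ≈ 23.0 rad/s²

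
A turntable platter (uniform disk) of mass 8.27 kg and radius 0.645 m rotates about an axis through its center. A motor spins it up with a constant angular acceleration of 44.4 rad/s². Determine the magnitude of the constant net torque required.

I = ½MR² = (1/2)(8.27)(0.645)² = 1.720 kg·m².
τ = Iα = (1.720)(44.40) = 76.38 N·m.

τ ≈ 76.4 N·m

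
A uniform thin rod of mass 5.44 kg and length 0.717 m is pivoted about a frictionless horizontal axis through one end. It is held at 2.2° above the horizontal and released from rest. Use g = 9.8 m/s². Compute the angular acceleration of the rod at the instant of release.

About the pivot, I = (1/3)ML² = (1/3)(5.44)(0.717)² = 0.9322 kg·m².
The weight acts at the center, a distance L/2 = 0.3585 m from the pivot; τ = Mg(L/2) cos 2.2° = 19.10 N·m.
α = τ/I = 19.10/0.9322 = 20.49 rad/s².
(Equivalently α = (3g/(2L)) cos 2.2° = 20.49 rad/s².)

α ≈ 20.5 rad/s²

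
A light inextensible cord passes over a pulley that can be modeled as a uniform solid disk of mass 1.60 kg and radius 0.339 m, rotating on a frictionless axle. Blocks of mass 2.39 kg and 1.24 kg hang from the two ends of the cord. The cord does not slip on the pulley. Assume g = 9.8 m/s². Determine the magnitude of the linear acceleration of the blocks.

a ≈ 2.54 m/s²

I = ½MR² = (1/2)(1.60)(0.339)² = 0.09194 kg·m².
Heavier block: m₁g − T₁ = m₁a. Lighter block: T₂ − m₂g = m₂a.
Pulley: (T₁ − T₂)R = Iα = I(a/R), so T₁ − T₂ = (I/R²)a = (1/2)M_p a = 0.8000·a.
Adding the three: (m₁ − m₂)g = (m₁ + m₂ + 0.8000)a, so a = (2.39 − 1.24)(9.8)/(2.39 + 1.24 + 0.8000) = 2.544 m/s².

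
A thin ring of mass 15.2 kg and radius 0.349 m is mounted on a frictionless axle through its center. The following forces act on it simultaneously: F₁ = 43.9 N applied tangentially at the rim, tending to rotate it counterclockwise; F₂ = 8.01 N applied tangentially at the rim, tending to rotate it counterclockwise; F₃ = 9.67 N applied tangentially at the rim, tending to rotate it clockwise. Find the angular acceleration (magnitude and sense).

α ≈ 7.96 rad/s², counterclockwise

I = MR² = (15.2)(0.349)² = 1.851 kg·m².
Taking counterclockwise as positive: τ₁ = +(43.9)(0.349) = +15.32 N·m; τ₂ = +(8.01)(0.349) = +2.795 N·m; τ₃ = −(9.67)(0.349) = −3.375 N·m.
Net torque τ = 14.74 N·m.
α = τ/I = 14.74/1.851 = 7.963 rad/s².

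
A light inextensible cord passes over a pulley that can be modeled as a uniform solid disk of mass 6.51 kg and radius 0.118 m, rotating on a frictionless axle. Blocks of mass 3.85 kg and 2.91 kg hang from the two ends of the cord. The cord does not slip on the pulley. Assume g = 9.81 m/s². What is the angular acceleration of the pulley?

I = ½MR² = (1/2)(6.51)(0.118)² = 0.04532 kg·m².
Heavier block: m₁g − T₁ = m₁a. Lighter block: T₂ − m₂g = m₂a.
Pulley: (T₁ − T₂)R = Iα = I(a/R), so T₁ − T₂ = (I/R²)a = (1/2)M_p a = 3.255·a.
Adding the three: (m₁ − m₂)g = (m₁ + m₂ + 3.255)a, so a = (3.85 − 2.91)(9.81)/(3.85 + 2.91 + 3.255) = 0.9208 m/s².
α = a/R = 0.9208/0.118 = 7.803 rad/s².

α ≈ 7.80 rad/s²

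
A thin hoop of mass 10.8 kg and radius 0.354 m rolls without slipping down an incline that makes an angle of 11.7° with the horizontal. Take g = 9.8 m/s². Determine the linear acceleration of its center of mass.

Translation along the incline: Mg sinθ − f = Ma.
Rotation about the center: fR = Iα with I = MR². No-slip gives a = αR, so f = (I/R²)a = M a.
Substituting: Mg sinθ = (1 + 1.000)Ma, so a = g sinθ/(1 + 1.000) = (9.8) sin 11.7° / 2.000 = 0.9937 m/s².

a ≈ 0.994 m/s²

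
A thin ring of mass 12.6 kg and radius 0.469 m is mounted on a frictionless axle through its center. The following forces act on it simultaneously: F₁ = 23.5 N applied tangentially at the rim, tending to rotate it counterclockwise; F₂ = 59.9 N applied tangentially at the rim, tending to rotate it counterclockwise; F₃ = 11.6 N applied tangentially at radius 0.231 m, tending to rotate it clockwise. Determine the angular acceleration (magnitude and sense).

α ≈ 13.1 rad/s², counterclockwise

I = MR² = (12.6)(0.469)² = 2.772 kg·m².
Taking counterclockwise as positive: τ₁ = +(23.5)(0.469) = +11.02 N·m; τ₂ = +(59.9)(0.469) = +28.09 N·m; τ₃ = −(11.6)(0.231) = −2.680 N·m.
Net torque τ = 36.43 N·m.
α = τ/I = 36.43/2.772 = 13.15 rad/s².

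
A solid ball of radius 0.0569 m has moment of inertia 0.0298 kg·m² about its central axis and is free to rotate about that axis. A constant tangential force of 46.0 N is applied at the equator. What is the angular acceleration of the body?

α ≈ 87.8 rad/s²

τ = F R = (46.0)(0.0569) = 2.617 N·m.
Newton's second law for rotation, τ = Iα, gives α = τ/I = 2.617/0.02980 = 87.83 rad/s².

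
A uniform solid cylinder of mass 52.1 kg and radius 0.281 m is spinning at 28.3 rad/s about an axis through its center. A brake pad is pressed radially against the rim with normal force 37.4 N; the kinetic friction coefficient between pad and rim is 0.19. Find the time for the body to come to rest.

I = ½MR² = (1/2)(52.1)(0.281)² = 2.057 kg·m².
Friction force f = μN = (0.19)(37.4) = 7.106 N at the rim; torque magnitude τ = fR = 1.997 N·m, opposing ω.
|α| = τ/I = 1.997/2.057 = 0.9708 rad/s² (deceleration).
0 = ω₀ − |α|t ⇒ t = ω₀/|α| = 28.3/0.9708 = 29.15 s.

t ≈ 29.2 s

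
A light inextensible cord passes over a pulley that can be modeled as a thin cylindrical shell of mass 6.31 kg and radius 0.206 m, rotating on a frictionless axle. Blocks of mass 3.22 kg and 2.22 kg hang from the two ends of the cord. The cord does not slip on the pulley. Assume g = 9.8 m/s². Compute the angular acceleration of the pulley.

α ≈ 4.05 rad/s²

I = MR² = (6.31)(0.206)² = 0.2678 kg·m².
Heavier block: m₁g − T₁ = m₁a. Lighter block: T₂ − m₂g = m₂a.
Pulley: (T₁ − T₂)R = Iα = I(a/R), so T₁ − T₂ = (I/R²)a = 1·M_p a = 6.310·a.
Adding the three: (m₁ − m₂)g = (m₁ + m₂ + 6.310)a, so a = (3.22 − 2.22)(9.8)/(3.22 + 2.22 + 6.310) = 0.8340 m/s².
α = a/R = 0.8340/0.206 = 4.049 rad/s².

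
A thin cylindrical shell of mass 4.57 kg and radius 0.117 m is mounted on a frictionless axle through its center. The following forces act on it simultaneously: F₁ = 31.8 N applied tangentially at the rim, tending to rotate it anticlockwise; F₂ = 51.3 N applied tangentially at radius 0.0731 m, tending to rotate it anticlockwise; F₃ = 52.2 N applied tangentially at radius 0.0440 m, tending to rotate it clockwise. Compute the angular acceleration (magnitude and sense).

I = MR² = (4.57)(0.117)² = 0.06256 kg·m².
Taking anticlockwise as positive: τ₁ = +(31.8)(0.117) = +3.721 N·m; τ₂ = +(51.3)(0.0731) = +3.750 N·m; τ₃ = −(52.2)(0.0440) = −2.297 N·m.
Net torque τ = 5.174 N·m.
α = τ/I = 5.174/0.06256 = 82.70 rad/s².

α ≈ 82.7 rad/s², anticlockwise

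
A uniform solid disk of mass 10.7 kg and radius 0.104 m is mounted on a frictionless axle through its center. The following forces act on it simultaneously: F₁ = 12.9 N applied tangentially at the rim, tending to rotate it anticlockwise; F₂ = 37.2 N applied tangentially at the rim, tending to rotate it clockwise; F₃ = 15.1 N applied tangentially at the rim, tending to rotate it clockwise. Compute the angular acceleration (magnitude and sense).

I = ½MR² = (1/2)(10.7)(0.104)² = 0.05787 kg·m².
Taking anticlockwise as positive: τ₁ = +(12.9)(0.104) = +1.342 N·m; τ₂ = −(37.2)(0.104) = −3.869 N·m; τ₃ = −(15.1)(0.104) = −1.570 N·m.
Net torque τ = -4.098 N·m.
α = τ/I = -4.098/0.05787 = -70.81 rad/s².

α ≈ 70.8 rad/s², clockwise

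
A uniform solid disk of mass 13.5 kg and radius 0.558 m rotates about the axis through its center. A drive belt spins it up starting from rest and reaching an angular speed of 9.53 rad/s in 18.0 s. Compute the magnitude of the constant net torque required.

I = ½MR² = (1/2)(13.5)(0.558)² = 2.102 kg·m².
α = Δω/Δt = (9.53 − 0)/18.0 = 0.5294 rad/s².
τ = Iα = (2.102)(0.5294) = 1.113 N·m.

τ ≈ 1.11 N·m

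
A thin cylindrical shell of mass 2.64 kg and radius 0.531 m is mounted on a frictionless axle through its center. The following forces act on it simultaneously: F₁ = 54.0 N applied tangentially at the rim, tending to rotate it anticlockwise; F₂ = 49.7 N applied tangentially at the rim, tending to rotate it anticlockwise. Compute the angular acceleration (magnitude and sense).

I = MR² = (2.64)(0.531)² = 0.7444 kg·m².
Taking anticlockwise as positive: τ₁ = +(54.0)(0.531) = +28.67 N·m; τ₂ = +(49.7)(0.531) = +26.39 N·m.
Net torque τ = 55.06 N·m.
α = τ/I = 55.06/0.7444 = 73.97 rad/s².

α ≈ 74.0 rad/s², anticlockwise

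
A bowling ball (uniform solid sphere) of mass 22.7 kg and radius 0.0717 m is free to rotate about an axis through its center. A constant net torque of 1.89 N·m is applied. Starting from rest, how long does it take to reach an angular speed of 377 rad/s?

t ≈ 9.31 s

I = (2/5)MR² = (2/5)(22.7)(0.0717)² = 0.04668 kg·m².
α = τ/I = 1.89/0.04668 = 40.49 rad/s².
ω = αt ⇒ t = ω/α = 377/40.49 = 9.311 s.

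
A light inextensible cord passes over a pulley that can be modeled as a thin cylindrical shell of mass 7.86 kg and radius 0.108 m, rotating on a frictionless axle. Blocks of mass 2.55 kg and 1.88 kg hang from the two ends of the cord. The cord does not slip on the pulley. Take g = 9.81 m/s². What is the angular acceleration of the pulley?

I = MR² = (7.86)(0.108)² = 0.09168 kg·m².
Heavier block: m₁g − T₁ = m₁a. Lighter block: T₂ − m₂g = m₂a.
Pulley: (T₁ − T₂)R = Iα = I(a/R), so T₁ − T₂ = (I/R²)a = 1·M_p a = 7.860·a.
Adding the three: (m₁ − m₂)g = (m₁ + m₂ + 7.860)a, so a = (2.55 − 1.88)(9.81)/(2.55 + 1.88 + 7.860) = 0.5348 m/s².
α = a/R = 0.5348/0.108 = 4.952 rad/s².

α ≈ 4.95 rad/s²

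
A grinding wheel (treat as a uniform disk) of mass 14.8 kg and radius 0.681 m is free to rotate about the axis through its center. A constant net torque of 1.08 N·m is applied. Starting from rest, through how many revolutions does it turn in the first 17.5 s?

I = ½MR² = (1/2)(14.8)(0.681)² = 3.432 kg·m².
α = τ/I = 1.08/3.432 = 0.3147 rad/s².
θ = ½αt² = ½(0.3147)(17.5)² = 48.19 rad.
Revolutions = θ/(2π) = 7.669.

≈ 7.67 revolutions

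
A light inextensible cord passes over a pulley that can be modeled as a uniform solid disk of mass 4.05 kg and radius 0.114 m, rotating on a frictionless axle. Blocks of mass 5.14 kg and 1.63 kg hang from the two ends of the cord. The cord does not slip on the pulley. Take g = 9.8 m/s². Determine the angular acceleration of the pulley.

α ≈ 34.3 rad/s²

I = ½MR² = (1/2)(4.05)(0.114)² = 0.02632 kg·m².
Heavier block: m₁g − T₁ = m₁a. Lighter block: T₂ − m₂g = m₂a.
Pulley: (T₁ − T₂)R = Iα = I(a/R), so T₁ − T₂ = (I/R²)a = (1/2)M_p a = 2.025·a.
Adding the three: (m₁ − m₂)g = (m₁ + m₂ + 2.025)a, so a = (5.14 − 1.63)(9.8)/(5.14 + 1.63 + 2.025) = 3.911 m/s².
α = a/R = 3.911/0.114 = 34.31 rad/s².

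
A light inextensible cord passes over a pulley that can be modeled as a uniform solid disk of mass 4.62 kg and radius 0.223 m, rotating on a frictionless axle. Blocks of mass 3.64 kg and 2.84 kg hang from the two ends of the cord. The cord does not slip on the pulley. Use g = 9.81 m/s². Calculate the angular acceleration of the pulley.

α ≈ 4.00 rad/s²

I = ½MR² = (1/2)(4.62)(0.223)² = 0.1149 kg·m².
Heavier block: m₁g − T₁ = m₁a. Lighter block: T₂ − m₂g = m₂a.
Pulley: (T₁ − T₂)R = Iα = I(a/R), so T₁ − T₂ = (I/R²)a = (1/2)M_p a = 2.310·a.
Adding the three: (m₁ − m₂)g = (m₁ + m₂ + 2.310)a, so a = (3.64 − 2.84)(9.81)/(3.64 + 2.84 + 2.310) = 0.8928 m/s².
α = a/R = 0.8928/0.223 = 4.004 rad/s².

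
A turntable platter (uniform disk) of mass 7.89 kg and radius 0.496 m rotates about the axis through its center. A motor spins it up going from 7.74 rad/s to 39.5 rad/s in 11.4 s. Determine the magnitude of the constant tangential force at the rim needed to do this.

I = ½MR² = (1/2)(7.89)(0.496)² = 0.9705 kg·m².
α = Δω/Δt = (39.5 − 7.74)/11.4 = 2.786 rad/s².
The required torque is τ = Iα = (0.9705)(2.786) = 2.704 N·m.
A tangential force at the rim gives τ = FR, so F = τ/R = 2.704/0.496 = 5.451 N.

F ≈ 5.45 N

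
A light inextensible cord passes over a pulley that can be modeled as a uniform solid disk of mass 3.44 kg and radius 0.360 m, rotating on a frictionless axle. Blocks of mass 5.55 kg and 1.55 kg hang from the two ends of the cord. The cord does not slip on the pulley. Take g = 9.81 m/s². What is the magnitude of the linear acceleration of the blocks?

I = ½MR² = (1/2)(3.44)(0.360)² = 0.2229 kg·m².
Heavier block: m₁g − T₁ = m₁a. Lighter block: T₂ − m₂g = m₂a.
Pulley: (T₁ − T₂)R = Iα = I(a/R), so T₁ − T₂ = (I/R²)a = (1/2)M_p a = 1.720·a.
Adding the three: (m₁ − m₂)g = (m₁ + m₂ + 1.720)a, so a = (5.55 − 1.55)(9.81)/(5.55 + 1.55 + 1.720) = 4.449 m/s².

a ≈ 4.45 m/s²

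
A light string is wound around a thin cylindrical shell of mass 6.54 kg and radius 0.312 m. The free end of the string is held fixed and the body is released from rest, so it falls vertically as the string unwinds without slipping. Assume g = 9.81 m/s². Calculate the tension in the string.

Translation: Mg − T = Ma. Rotation about the center: TR = Iα with I = MR².
With a = αR: T = (I/R²)a = M a, so Mg = (1 + 1.000)Ma.
a = g/(1 + 1.000) = 9.81/2.000 = 4.905 m/s².
T = 1.000·M·a = (1.000)(6.54)(4.905) = 32.08 N.

T ≈ 32.1 N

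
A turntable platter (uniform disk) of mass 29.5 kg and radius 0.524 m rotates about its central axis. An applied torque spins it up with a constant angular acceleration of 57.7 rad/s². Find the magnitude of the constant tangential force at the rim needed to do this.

F ≈ 446 N

I = ½MR² = (1/2)(29.5)(0.524)² = 4.050 kg·m².
The required torque is τ = Iα = (4.050)(57.70) = 233.7 N·m.
A tangential force at the rim gives τ = FR, so F = τ/R = 233.7/0.524 = 446.0 N.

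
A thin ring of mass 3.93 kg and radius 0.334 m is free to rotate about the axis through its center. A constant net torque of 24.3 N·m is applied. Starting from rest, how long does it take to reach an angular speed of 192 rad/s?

I = MR² = (3.93)(0.334)² = 0.4384 kg·m².
α = τ/I = 24.3/0.4384 = 55.43 rad/s².
ω = αt ⇒ t = ω/α = 192/55.43 = 3.464 s.

t ≈ 3.46 s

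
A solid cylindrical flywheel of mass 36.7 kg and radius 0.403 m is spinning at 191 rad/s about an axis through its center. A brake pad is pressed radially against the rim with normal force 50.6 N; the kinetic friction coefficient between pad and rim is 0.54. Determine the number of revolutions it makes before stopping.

≈ 786 revolutions

I = ½MR² = (1/2)(36.7)(0.403)² = 2.980 kg·m².
Friction force f = μN = (0.54)(50.6) = 27.32 N at the rim; torque magnitude τ = fR = 11.01 N·m, opposing ω.
|α| = τ/I = 11.01/2.980 = 3.695 rad/s² (deceleration).
ω² = ω₀² − 2|α|θ with ω = 0 ⇒ θ = ω₀²/(2|α|) = 4937 rad = 785.7 rev.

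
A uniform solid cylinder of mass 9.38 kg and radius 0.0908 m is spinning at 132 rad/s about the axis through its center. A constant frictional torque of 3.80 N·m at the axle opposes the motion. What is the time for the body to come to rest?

t ≈ 1.34 s

I = ½MR² = (1/2)(9.38)(0.0908)² = 0.03867 kg·m².
The net torque has magnitude 3.80 N·m, opposing ω.
|α| = τ/I = 3.800/0.03867 = 98.27 rad/s² (deceleration).
0 = ω₀ − |α|t ⇒ t = ω₀/|α| = 132/98.27 = 1.343 s.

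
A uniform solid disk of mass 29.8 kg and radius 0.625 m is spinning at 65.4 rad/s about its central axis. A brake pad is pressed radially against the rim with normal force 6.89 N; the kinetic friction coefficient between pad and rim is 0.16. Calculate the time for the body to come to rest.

I = ½MR² = (1/2)(29.8)(0.625)² = 5.820 kg·m².
Friction force f = μN = (0.16)(6.89) = 1.102 N at the rim; torque magnitude τ = fR = 0.6890 N·m, opposing ω.
|α| = τ/I = 0.6890/5.820 = 0.1184 rad/s² (deceleration).
0 = ω₀ − |α|t ⇒ t = ω₀/|α| = 65.4/0.1184 = 552.5 s.

t ≈ 552 s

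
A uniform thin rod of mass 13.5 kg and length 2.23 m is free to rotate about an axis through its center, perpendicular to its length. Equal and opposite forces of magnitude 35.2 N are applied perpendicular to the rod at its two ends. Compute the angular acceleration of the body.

α ≈ 14.0 rad/s²

I = (1/12)ML² = (1/12)(13.5)(2.23)² = 5.595 kg·m².
The couple gives τ = F·(L/2) + F·(L/2) = F L = (35.2)(2.23) = 78.50 N·m.
Newton's second law for rotation, τ = Iα, gives α = τ/I = 78.50/5.595 = 14.03 rad/s².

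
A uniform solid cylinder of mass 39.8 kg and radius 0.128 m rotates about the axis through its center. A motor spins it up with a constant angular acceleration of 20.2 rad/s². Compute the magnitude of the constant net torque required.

τ ≈ 6.59 N·m

I = ½MR² = (1/2)(39.8)(0.128)² = 0.3260 kg·m².
τ = Iα = (0.3260)(20.20) = 6.586 N·m.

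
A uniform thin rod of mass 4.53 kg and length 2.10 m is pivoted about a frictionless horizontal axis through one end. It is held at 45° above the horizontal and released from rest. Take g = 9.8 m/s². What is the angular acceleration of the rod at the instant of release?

α ≈ 4.95 rad/s²

About the pivot, I = (1/3)ML² = (1/3)(4.53)(2.10)² = 6.659 kg·m².
The weight acts at the center, a distance L/2 = 1.050 m from the pivot; τ = Mg(L/2) cos 45° = 32.96 N·m.
α = τ/I = 32.96/6.659 = 4.950 rad/s².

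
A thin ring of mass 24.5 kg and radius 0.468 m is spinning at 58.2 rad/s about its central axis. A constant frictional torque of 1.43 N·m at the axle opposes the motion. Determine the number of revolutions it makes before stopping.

≈ 1010 revolutions

I = MR² = (24.5)(0.468)² = 5.366 kg·m².
The net torque has magnitude 1.43 N·m, opposing ω.
|α| = τ/I = 1.430/5.366 = 0.2665 rad/s² (deceleration).
ω² = ω₀² − 2|α|θ with ω = 0 ⇒ θ = ω₀²/(2|α|) = 6355 rad = 1011 rev.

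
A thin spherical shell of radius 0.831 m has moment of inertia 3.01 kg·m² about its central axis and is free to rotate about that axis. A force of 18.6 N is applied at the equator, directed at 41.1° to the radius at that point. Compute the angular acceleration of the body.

α ≈ 3.38 rad/s²

Only the tangential component produces torque: τ = F R sinθ = (18.6)(0.831) sin 41.1° = 10.16 N·m.
Newton's second law for rotation, τ = Iα, gives α = τ/I = 10.16/3.010 = 3.376 rad/s².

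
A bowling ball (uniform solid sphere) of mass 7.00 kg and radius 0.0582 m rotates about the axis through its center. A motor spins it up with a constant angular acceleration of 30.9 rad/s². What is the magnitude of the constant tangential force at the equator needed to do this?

F ≈ 5.04 N

I = (2/5)MR² = (2/5)(7.00)(0.0582)² = 0.009484 kg·m².
The required torque is τ = Iα = (0.009484)(30.90) = 0.2931 N·m.
A tangential force at the equator gives τ = FR, so F = τ/R = 0.2931/0.0582 = 5.035 N.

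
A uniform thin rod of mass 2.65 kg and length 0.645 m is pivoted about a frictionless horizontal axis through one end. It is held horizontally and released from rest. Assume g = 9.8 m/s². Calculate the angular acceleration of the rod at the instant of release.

About the pivot, I = (1/3)ML² = (1/3)(2.65)(0.645)² = 0.3675 kg·m².
The weight acts at the center, a distance L/2 = 0.3225 m from the pivot; τ = Mg(L/2) = 8.375 N·m.
α = τ/I = 8.375/0.3675 = 22.79 rad/s².

α ≈ 22.8 rad/s²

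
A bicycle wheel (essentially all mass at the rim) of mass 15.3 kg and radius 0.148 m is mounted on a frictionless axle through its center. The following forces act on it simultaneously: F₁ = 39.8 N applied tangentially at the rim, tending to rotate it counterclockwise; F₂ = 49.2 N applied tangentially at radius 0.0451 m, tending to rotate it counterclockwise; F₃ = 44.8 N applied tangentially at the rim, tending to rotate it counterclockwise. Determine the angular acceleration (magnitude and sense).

I = MR² = (15.3)(0.148)² = 0.3351 kg·m².
Taking counterclockwise as positive: τ₁ = +(39.8)(0.148) = +5.890 N·m; τ₂ = +(49.2)(0.0451) = +2.219 N·m; τ₃ = +(44.8)(0.148) = +6.630 N·m.
Net torque τ = 14.74 N·m.
α = τ/I = 14.74/0.3351 = 43.98 rad/s².

α ≈ 44.0 rad/s², counterclockwise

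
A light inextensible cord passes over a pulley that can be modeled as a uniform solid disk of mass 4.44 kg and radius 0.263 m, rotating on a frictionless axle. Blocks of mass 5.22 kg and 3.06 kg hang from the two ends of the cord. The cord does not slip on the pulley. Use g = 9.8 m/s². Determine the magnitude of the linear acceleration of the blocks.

I = ½MR² = (1/2)(4.44)(0.263)² = 0.1536 kg·m².
Heavier block: m₁g − T₁ = m₁a. Lighter block: T₂ − m₂g = m₂a.
Pulley: (T₁ − T₂)R = Iα = I(a/R), so T₁ − T₂ = (I/R²)a = (1/2)M_p a = 2.220·a.
Adding the three: (m₁ − m₂)g = (m₁ + m₂ + 2.220)a, so a = (5.22 − 3.06)(9.8)/(5.22 + 3.06 + 2.220) = 2.016 m/s².

a ≈ 2.02 m/s²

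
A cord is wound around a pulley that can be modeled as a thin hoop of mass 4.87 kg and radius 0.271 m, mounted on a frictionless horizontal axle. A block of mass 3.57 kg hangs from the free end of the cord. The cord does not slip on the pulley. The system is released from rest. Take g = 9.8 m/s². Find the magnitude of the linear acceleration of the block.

a ≈ 4.15 m/s²

I = MR² = (4.87)(0.271)² = 0.3577 kg·m².
Block: mg − T = ma. Pulley: TR = Iα. No-slip: a = αR, so T = (I/R²)a = 4.870·a.
Then mg = (m + 4.870)a, so a = (3.57)(9.8)/(3.57 + 4.870) = 4.145 m/s².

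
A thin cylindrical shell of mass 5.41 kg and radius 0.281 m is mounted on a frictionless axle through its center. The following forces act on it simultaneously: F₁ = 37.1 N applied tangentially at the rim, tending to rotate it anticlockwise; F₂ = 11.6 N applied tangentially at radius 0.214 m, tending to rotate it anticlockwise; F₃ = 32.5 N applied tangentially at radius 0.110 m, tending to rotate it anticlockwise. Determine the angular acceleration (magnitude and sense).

I = MR² = (5.41)(0.281)² = 0.4272 kg·m².
Taking anticlockwise as positive: τ₁ = +(37.1)(0.281) = +10.43 N·m; τ₂ = +(11.6)(0.214) = +2.482 N·m; τ₃ = +(32.5)(0.110) = +3.575 N·m.
Net torque τ = 16.48 N·m.
α = τ/I = 16.48/0.4272 = 38.58 rad/s².

α ≈ 38.6 rad/s², anticlockwise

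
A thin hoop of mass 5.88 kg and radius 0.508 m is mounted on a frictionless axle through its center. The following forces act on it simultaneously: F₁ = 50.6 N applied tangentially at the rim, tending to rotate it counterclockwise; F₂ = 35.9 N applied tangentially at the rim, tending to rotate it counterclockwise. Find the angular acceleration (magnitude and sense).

α ≈ 29.0 rad/s², counterclockwise

I = MR² = (5.88)(0.508)² = 1.517 kg·m².
Taking counterclockwise as positive: τ₁ = +(50.6)(0.508) = +25.70 N·m; τ₂ = +(35.9)(0.508) = +18.24 N·m.
Net torque τ = 43.94 N·m.
α = τ/I = 43.94/1.517 = 28.96 rad/s².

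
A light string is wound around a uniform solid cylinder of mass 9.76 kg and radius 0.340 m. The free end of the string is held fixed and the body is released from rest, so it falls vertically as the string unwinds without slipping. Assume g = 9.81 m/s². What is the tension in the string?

Translation: Mg − T = Ma. Rotation about the center: TR = Iα with I = ½MR².
With a = αR: T = (I/R²)a = (1/2)M a, so Mg = (1 + 0.5000)Ma.
a = g/(1 + 0.5000) = 9.81/1.500 = 6.540 m/s².
T = 0.5000·M·a = (0.5000)(9.76)(6.540) = 31.92 N.

T ≈ 31.9 N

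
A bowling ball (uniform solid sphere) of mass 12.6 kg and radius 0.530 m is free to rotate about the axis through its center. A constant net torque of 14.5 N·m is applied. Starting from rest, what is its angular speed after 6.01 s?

ω ≈ 61.6 rad/s

I = (2/5)MR² = (2/5)(12.6)(0.530)² = 1.416 kg·m².
α = τ/I = 14.5/1.416 = 10.24 rad/s².
ω = ω₀ + αt = 0 + (10.24)(6.01) = 61.55 rad/s.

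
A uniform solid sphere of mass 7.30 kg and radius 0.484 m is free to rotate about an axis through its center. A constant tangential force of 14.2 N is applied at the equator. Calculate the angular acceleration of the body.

α ≈ 10.0 rad/s²

I = (2/5)MR² = (2/5)(7.30)(0.484)² = 0.6840 kg·m².
τ = F R = (14.2)(0.484) = 6.873 N·m.
From τ = Iα: α = 6.873/0.6840 = 10.05 rad/s².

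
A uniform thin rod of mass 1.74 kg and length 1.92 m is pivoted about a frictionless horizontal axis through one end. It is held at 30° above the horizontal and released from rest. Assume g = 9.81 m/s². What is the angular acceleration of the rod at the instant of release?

About the pivot, I = (1/3)ML² = (1/3)(1.74)(1.92)² = 2.138 kg·m².
The weight acts at the center, a distance L/2 = 0.9600 m from the pivot; τ = Mg(L/2) cos 30° = 14.19 N·m.
α = τ/I = 14.19/2.138 = 6.637 rad/s².

α ≈ 6.64 rad/s²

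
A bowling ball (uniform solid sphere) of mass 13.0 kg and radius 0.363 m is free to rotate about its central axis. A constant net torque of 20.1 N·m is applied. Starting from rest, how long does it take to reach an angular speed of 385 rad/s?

I = (2/5)MR² = (2/5)(13.0)(0.363)² = 0.6852 kg·m².
α = τ/I = 20.1/0.6852 = 29.33 rad/s².
ω = αt ⇒ t = ω/α = 385/29.33 = 13.12 s.

t ≈ 13.1 s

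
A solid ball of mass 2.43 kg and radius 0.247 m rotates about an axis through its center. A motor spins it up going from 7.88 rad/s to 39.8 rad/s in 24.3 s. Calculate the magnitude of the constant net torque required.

τ ≈ 0.0779 N·m

I = (2/5)MR² = (2/5)(2.43)(0.247)² = 0.05930 kg·m².
α = Δω/Δt = (39.8 − 7.88)/24.3 = 1.314 rad/s².
τ = Iα = (0.05930)(1.314) = 0.07790 N·m.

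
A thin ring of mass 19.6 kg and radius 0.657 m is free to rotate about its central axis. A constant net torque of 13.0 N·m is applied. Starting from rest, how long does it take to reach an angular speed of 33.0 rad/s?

t ≈ 21.5 s

I = MR² = (19.6)(0.657)² = 8.460 kg·m².
α = τ/I = 13.0/8.460 = 1.537 rad/s².
ω = αt ⇒ t = ω/α = 33.0/1.537 = 21.48 s.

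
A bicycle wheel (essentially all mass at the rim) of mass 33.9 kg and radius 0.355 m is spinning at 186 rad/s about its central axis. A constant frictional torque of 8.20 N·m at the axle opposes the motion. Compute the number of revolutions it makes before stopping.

≈ 1430 revolutions

I = MR² = (33.9)(0.355)² = 4.272 kg·m².
The net torque has magnitude 8.20 N·m, opposing ω.
|α| = τ/I = 8.200/4.272 = 1.919 rad/s² (deceleration).
ω² = ω₀² − 2|α|θ with ω = 0 ⇒ θ = ω₀²/(2|α|) = 9012 rad = 1434 rev.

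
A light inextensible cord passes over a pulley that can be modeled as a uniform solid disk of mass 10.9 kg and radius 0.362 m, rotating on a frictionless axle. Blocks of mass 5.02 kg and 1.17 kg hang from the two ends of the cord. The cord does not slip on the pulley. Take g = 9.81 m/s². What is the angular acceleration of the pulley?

α ≈ 8.96 rad/s²

I = ½MR² = (1/2)(10.9)(0.362)² = 0.7142 kg·m².
Heavier block: m₁g − T₁ = m₁a. Lighter block: T₂ − m₂g = m₂a.
Pulley: (T₁ − T₂)R = Iα = I(a/R), so T₁ − T₂ = (I/R²)a = (1/2)M_p a = 5.450·a.
Adding the three: (m₁ − m₂)g = (m₁ + m₂ + 5.450)a, so a = (5.02 − 1.17)(9.81)/(5.02 + 1.17 + 5.450) = 3.245 m/s².
α = a/R = 3.245/0.362 = 8.963 rad/s².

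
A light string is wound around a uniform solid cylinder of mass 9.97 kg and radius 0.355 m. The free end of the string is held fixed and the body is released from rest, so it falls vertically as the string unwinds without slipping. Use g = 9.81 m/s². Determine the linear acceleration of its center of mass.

a ≈ 6.54 m/s²

Translation: Mg − T = Ma. Rotation about the center: TR = Iα with I = ½MR².
With a = αR: T = (I/R²)a = (1/2)M a, so Mg = (1 + 0.5000)Ma.
a = g/(1 + 0.5000) = 9.81/1.500 = 6.540 m/s².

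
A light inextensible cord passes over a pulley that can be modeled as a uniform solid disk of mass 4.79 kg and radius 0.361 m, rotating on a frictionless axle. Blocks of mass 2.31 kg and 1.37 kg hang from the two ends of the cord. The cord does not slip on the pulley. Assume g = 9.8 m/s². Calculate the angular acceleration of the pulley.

I = ½MR² = (1/2)(4.79)(0.361)² = 0.3121 kg·m².
Heavier block: m₁g − T₁ = m₁a. Lighter block: T₂ − m₂g = m₂a.
Pulley: (T₁ − T₂)R = Iα = I(a/R), so T₁ − T₂ = (I/R²)a = (1/2)M_p a = 2.395·a.
Adding the three: (m₁ − m₂)g = (m₁ + m₂ + 2.395)a, so a = (2.31 − 1.37)(9.8)/(2.31 + 1.37 + 2.395) = 1.516 m/s².
α = a/R = 1.516/0.361 = 4.200 rad/s².

α ≈ 4.20 rad/s²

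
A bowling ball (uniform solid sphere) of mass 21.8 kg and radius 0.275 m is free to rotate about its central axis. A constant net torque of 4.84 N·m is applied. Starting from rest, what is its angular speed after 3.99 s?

ω ≈ 29.3 rad/s

I = (2/5)MR² = (2/5)(21.8)(0.275)² = 0.6595 kg·m².
α = τ/I = 4.84/0.6595 = 7.339 rad/s².
ω = ω₀ + αt = 0 + (7.339)(3.99) = 29.28 rad/s.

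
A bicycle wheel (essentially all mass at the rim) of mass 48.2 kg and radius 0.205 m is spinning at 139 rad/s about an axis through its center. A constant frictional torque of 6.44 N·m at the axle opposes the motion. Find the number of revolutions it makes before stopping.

≈ 484 revolutions

I = MR² = (48.2)(0.205)² = 2.026 kg·m².
The net torque has magnitude 6.44 N·m, opposing ω.
|α| = τ/I = 6.440/2.026 = 3.179 rad/s² (deceleration).
ω² = ω₀² − 2|α|θ with ω = 0 ⇒ θ = ω₀²/(2|α|) = 3039 rad = 483.6 rev.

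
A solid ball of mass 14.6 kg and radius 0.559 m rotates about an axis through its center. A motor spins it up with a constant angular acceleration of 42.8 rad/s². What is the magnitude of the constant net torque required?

I = (2/5)MR² = (2/5)(14.6)(0.559)² = 1.825 kg·m².
τ = Iα = (1.825)(42.80) = 78.11 N·m.

τ ≈ 78.1 N·m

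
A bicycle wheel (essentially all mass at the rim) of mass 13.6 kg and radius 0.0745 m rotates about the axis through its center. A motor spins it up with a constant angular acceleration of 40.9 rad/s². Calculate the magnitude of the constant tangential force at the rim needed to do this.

F ≈ 41.4 N

I = MR² = (13.6)(0.0745)² = 0.07548 kg·m².
The required torque is τ = Iα = (0.07548)(40.90) = 3.087 N·m.
A tangential force at the rim gives τ = FR, so F = τ/R = 3.087/0.0745 = 41.44 N.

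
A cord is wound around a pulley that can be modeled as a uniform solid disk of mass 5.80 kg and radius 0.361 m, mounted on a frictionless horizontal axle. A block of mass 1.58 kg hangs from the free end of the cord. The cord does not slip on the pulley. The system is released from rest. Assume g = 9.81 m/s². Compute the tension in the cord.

I = ½MR² = (1/2)(5.80)(0.361)² = 0.3779 kg·m².
Block: mg − T = ma. Pulley: TR = Iα. No-slip: a = αR, so T = (I/R²)a = 2.900·a.
Then mg = (m + 2.900)a, so a = (1.58)(9.81)/(1.58 + 2.900) = 3.460 m/s².
T = 2.900·a = 10.03 N.

T ≈ 10.0 N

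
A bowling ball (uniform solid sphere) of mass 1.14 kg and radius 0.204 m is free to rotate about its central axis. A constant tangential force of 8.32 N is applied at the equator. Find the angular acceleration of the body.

I = (2/5)MR² = (2/5)(1.14)(0.204)² = 0.01898 kg·m².
τ = F R = (8.32)(0.204) = 1.697 N·m.
From τ = Iα: α = 1.697/0.01898 = 89.44 rad/s².

α ≈ 89.4 rad/s²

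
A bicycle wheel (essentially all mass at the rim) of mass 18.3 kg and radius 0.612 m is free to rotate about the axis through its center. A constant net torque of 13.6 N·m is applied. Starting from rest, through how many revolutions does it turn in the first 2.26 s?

I = MR² = (18.3)(0.612)² = 6.854 kg·m².
α = τ/I = 13.6/6.854 = 1.984 rad/s².
θ = ½αt² = ½(1.984)(2.26)² = 5.067 rad.
Revolutions = θ/(2π) = 0.8065.

≈ 0.806 revolutions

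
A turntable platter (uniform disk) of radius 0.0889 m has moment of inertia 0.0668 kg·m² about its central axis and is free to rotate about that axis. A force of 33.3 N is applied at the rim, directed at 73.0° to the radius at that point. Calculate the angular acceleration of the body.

α ≈ 42.4 rad/s²

Only the tangential component produces torque: τ = F R sinθ = (33.3)(0.0889) sin 73.0° = 2.831 N·m.
From τ = Iα: α = 2.831/0.06680 = 42.38 rad/s².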